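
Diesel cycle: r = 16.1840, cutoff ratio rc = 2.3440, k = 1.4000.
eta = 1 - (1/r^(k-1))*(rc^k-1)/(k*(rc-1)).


r^(k-1) = 3.0453
rc^k = 3.2956
eta = 0.5994 = 59.9370%

59.9370%


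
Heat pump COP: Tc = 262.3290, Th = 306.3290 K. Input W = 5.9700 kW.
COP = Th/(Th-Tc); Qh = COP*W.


COP = 306.3290 / 44.0000 = 6.9620
Qh = 6.9620 * 5.9700 = 41.5633 kW

COP = 6.9620, Qh = 41.5633 kW


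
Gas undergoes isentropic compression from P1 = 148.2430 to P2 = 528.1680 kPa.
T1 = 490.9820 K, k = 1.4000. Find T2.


(k-1)/k = 0.2857
(P2/P1)^exp = 1.4377
T2 = 490.9820 * 1.4377 = 705.8658 K

705.8658 K


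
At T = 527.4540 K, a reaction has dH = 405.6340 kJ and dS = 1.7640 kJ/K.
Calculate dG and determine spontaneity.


T*dS = 527.4540 * 1.7640 = 930.4289 kJ
dG = 405.6340 - 930.4289 = -524.7949 kJ (spontaneous)

dG = -524.7949 kJ, spontaneous


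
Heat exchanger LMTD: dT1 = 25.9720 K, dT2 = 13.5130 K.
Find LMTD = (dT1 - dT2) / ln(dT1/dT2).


dT1/dT2 = 1.9220
ln(dT1/dT2) = 0.6534
LMTD = 12.4590 / 0.6534 = 19.0689 K

19.0689 K


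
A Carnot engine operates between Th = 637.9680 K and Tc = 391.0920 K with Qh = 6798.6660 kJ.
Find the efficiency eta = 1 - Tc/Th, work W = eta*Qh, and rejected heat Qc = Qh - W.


eta = 1 - 391.0920/637.9680 = 0.3870
W = 0.3870 * 6798.6660 = 2630.8960 kJ
Qc = 6798.6660 - 2630.8960 = 4167.7700 kJ

eta = 38.6972%, W = 2630.8960 kJ, Qc = 4167.7700 kJ


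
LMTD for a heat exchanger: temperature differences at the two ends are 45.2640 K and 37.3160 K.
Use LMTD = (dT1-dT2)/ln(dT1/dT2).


dT1/dT2 = 1.2130
ln(dT1/dT2) = 0.1931
LMTD = 7.9480 / 0.1931 = 41.1622 K

41.1622 K


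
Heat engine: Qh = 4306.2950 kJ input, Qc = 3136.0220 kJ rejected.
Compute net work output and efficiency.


W = 4306.2950 - 3136.0220 = 1170.2730 kJ
eta = 1170.2730 / 4306.2950 = 0.2718 = 27.1759%

W = 1170.2730 kJ, eta = 27.1759%


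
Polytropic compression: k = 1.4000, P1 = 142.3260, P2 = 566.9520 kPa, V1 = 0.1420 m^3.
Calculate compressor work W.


(k-1)/k = 0.2857
(P2/P1)^exp = 1.4842
W = 3.5000 * 142.3260 * 0.1420 * (1.4842 - 1) = 34.2530 kJ

34.2530 kJ


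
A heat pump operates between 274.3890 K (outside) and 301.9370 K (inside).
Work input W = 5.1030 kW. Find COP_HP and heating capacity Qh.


COP = 301.9370 / 27.5480 = 10.9604
Qh = 10.9604 * 5.1030 = 55.9309 kW

COP = 10.9604, Qh = 55.9309 kW


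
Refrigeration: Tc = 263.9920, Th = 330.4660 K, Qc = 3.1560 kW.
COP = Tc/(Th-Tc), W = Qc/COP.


COP = 263.9920 / 66.4740 = 3.9714
W = 3.1560 / 3.9714 = 0.7947 kW

COP = 3.9714, W = 0.7947 kW


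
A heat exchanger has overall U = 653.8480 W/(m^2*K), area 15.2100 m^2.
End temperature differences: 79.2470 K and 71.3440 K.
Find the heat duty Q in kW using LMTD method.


LMTD = 75.2263 K
Q = 653.8480 * 15.2100 * 75.2263 = 748127.9084 W = 748.1279 kW

748.1279 kW


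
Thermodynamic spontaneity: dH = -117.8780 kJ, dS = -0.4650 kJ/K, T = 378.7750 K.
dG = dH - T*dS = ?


T*dS = 378.7750 * -0.4650 = -176.1304 kJ
dG = -117.8780 + 176.1304 = 58.2524 kJ (non-spontaneous)

dG = 58.2524 kJ, non-spontaneous


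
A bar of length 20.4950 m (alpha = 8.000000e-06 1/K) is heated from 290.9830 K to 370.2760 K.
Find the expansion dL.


dT = 79.2930 K
dL = 8.000000e-06 * 20.4950 * 79.2930 = 0.013001 m
L_final = 20.508001 m

dL = 0.013001 m


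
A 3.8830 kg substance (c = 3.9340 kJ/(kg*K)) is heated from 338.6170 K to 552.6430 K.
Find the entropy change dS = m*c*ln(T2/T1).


T2/T1 = 1.6321
ln(T2/T1) = 0.4898
dS = 3.8830 * 3.9340 * 0.4898 = 7.4827 kJ/K

7.4827 kJ/K


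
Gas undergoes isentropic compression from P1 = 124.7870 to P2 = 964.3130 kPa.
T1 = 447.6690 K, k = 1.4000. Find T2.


(k-1)/k = 0.2857
(P2/P1)^exp = 1.7936
T2 = 447.6690 * 1.7936 = 802.9439 K

802.9439 K


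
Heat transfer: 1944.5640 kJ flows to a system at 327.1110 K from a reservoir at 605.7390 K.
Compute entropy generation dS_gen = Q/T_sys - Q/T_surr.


dS_sys = 1944.5640/327.1110 = 5.9447 kJ/K
dS_surr = -1944.5640/605.7390 = -3.2102 kJ/K
dS_gen = 5.9447 - 3.2102 = 2.7344 kJ/K (irreversible)

dS_gen = 2.7344 kJ/K, irreversible


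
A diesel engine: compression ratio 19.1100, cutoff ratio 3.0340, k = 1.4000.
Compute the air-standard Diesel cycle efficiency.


r^(k-1) = 3.2546
rc^k = 4.7296
eta = 0.5976 = 59.7584%

59.7584%


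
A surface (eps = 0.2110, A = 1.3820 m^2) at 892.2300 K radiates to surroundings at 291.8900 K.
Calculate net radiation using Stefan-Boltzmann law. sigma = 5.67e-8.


T^4 = 6.3373e+11
Tsurr^4 = 7.2590e+09
Q = 0.2110 * 5.67e-8 * 1.3820 * 6.2648e+11 = 10358.0400 W

10358.0400 W


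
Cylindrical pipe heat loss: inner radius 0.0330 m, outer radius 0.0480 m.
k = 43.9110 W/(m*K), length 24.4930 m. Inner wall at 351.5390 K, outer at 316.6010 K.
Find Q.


dT = 34.9380 K
ln(ro/ri) = 0.3747
Q = 2*pi*43.9110*24.4930*34.9380 / 0.3747 = 630111.0827 W

630111.0827 W


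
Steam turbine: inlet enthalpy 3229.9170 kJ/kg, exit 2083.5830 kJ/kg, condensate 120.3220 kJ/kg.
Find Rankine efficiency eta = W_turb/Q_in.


W = 1146.3340 kJ/kg
Q_in = 3109.5950 kJ/kg
eta = 0.3686 = 36.8644%

eta = 36.8644%


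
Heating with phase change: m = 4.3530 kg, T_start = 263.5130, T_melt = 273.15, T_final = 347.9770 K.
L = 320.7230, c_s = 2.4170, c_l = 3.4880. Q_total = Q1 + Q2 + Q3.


Q1 (sensible, solid) = 4.3530 * 2.4170 * 9.6370 = 101.3928 kJ
Q2 (latent) = 4.3530 * 320.7230 = 1396.1072 kJ
Q3 (sensible, liquid) = 4.3530 * 3.4880 * 74.8270 = 1136.1181 kJ
Q_total = 2633.6181 kJ

2633.6181 kJ


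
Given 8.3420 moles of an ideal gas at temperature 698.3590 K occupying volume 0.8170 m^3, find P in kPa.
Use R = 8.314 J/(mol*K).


P = nRT/V = 8.3420 * 8.314 * 698.3590 / 0.8170
= 48434.9594 / 0.8170 = 59283.9160 Pa = 59.2839 kPa

59.2839 kPa


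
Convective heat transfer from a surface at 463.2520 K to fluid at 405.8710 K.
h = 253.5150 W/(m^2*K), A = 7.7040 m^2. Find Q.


dT = 57.3810 K
Q = 253.5150 * 7.7040 * 57.3810 = 112069.6582 W

112069.6582 W


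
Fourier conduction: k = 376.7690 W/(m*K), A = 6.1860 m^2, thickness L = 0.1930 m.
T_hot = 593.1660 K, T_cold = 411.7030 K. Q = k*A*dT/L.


dT = 181.4630 K
Q = 376.7690 * 6.1860 * 181.4630 / 0.1930 = 2191370.7255 W

2191370.7255 W


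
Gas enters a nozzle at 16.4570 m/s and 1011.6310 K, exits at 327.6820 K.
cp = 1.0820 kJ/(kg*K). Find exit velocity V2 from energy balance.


dT = 683.9490 K
2*cp*1000*dT = 1480065.6360
V1^2 = 270.8328
V2 = sqrt(1480336.4688) = 1216.6908 m/s

1216.6908 m/s


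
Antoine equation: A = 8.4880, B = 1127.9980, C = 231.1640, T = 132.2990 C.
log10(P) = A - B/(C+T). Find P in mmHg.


C+T = 363.4630
B/(C+T) = 3.1035
log10(P) = 8.4880 - 3.1035 = 5.3845
P = 10^5.3845 = 242396.2623 mmHg

242396.2623 mmHg


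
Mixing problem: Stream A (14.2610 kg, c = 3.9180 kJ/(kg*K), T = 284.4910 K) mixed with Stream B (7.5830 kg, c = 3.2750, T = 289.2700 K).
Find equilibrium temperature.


num = 23079.6455
den = 80.7089
Tf = 285.9615 K

285.9615 K


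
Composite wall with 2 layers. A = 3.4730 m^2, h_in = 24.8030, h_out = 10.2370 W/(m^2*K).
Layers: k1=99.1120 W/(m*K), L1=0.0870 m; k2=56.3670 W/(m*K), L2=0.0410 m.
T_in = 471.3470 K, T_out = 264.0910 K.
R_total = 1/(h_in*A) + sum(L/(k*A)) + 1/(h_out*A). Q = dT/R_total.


R_conv_in = 1/(24.8030*3.4730) = 0.0116
R_1 = 0.0870/(99.1120*3.4730) = 0.0003
R_2 = 0.0410/(56.3670*3.4730) = 0.0002
R_conv_out = 1/(10.2370*3.4730) = 0.0281
R_total = 0.0402 K/W
Q = 207.2560 / 0.0402 = 5155.8751 W

R_total = 0.0402 K/W, Q = 5155.8751 W


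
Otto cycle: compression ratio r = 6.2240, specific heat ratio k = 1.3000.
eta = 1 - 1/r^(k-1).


r^(k-1) = 1.7307
eta = 1 - 1/1.7307 = 0.4222 = 42.2198%

42.2198%


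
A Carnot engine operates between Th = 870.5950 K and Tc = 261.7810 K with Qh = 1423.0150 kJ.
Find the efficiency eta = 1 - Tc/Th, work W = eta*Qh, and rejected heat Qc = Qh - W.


eta = 1 - 261.7810/870.5950 = 0.6993
W = 0.6993 * 1423.0150 = 995.1257 kJ
Qc = 1423.0150 - 995.1257 = 427.8893 kJ

eta = 69.9308%, W = 995.1257 kJ, Qc = 427.8893 kJ


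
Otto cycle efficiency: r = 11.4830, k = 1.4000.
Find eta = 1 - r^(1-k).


r^(k-1) = 2.6547
eta = 1 - 1/2.6547 = 0.6233 = 62.3315%

62.3315%


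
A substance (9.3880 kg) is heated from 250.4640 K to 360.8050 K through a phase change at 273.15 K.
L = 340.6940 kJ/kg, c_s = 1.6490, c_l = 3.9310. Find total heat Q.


Q1 (sensible, solid) = 9.3880 * 1.6490 * 22.6860 = 351.1977 kJ
Q2 (latent) = 9.3880 * 340.6940 = 3198.4353 kJ
Q3 (sensible, liquid) = 9.3880 * 3.9310 * 87.6550 = 3234.8401 kJ
Q_total = 6784.4731 kJ

6784.4731 kJ


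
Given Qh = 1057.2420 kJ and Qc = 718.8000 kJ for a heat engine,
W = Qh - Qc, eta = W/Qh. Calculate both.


W = 1057.2420 - 718.8000 = 338.4420 kJ
eta = 338.4420 / 1057.2420 = 0.3201 = 32.0118%

W = 338.4420 kJ, eta = 32.0118%


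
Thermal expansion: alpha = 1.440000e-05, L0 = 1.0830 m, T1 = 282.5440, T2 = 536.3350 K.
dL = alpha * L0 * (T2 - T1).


dT = 253.7910 K
dL = 1.440000e-05 * 1.0830 * 253.7910 = 0.003958 m
L_final = 1.086958 m

dL = 0.003958 m


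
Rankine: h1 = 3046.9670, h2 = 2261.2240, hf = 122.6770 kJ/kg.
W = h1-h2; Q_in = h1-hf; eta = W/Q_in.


W = 785.7430 kJ/kg
Q_in = 2924.2900 kJ/kg
eta = 0.2687 = 26.8695%

eta = 26.8695%


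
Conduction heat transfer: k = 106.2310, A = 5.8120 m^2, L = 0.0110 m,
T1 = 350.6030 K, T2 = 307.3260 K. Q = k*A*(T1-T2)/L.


dT = 43.2770 K
Q = 106.2310 * 5.8120 * 43.2770 / 0.0110 = 2429077.3120 W

2429077.3120 W


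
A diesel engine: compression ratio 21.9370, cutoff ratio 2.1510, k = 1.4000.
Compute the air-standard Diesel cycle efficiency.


r^(k-1) = 3.4393
rc^k = 2.9221
eta = 0.6532 = 65.3180%

65.3180%


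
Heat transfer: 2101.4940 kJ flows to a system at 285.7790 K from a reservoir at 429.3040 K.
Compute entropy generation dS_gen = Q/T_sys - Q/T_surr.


dS_sys = 2101.4940/285.7790 = 7.3536 kJ/K
dS_surr = -2101.4940/429.3040 = -4.8951 kJ/K
dS_gen = 7.3536 - 4.8951 = 2.4584 kJ/K (irreversible)

dS_gen = 2.4584 kJ/K, irreversible


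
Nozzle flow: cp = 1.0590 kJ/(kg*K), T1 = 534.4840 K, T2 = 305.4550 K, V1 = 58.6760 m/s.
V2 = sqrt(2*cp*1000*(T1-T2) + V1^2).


dT = 229.0290 K
2*cp*1000*dT = 485083.4220
V1^2 = 3442.8730
V2 = sqrt(488526.2950) = 698.9466 m/s

698.9466 m/s


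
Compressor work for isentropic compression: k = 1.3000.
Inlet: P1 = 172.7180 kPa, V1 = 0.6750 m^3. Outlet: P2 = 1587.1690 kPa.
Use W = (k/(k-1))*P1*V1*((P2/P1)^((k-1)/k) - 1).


(k-1)/k = 0.2308
(P2/P1)^exp = 1.6684
W = 4.3333 * 172.7180 * 0.6750 * (1.6684 - 1) = 337.6690 kJ

337.6690 kJ


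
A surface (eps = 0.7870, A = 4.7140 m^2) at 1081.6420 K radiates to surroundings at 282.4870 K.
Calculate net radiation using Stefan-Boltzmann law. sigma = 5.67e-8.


T^4 = 1.3688e+12
Tsurr^4 = 6.3679e+09
Q = 0.7870 * 5.67e-8 * 4.7140 * 1.3624e+12 = 286586.9392 W

286586.9392 W


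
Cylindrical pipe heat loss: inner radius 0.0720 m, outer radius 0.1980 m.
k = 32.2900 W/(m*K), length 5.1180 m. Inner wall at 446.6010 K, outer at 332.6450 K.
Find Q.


dT = 113.9560 K
ln(ro/ri) = 1.0116
Q = 2*pi*32.2900*5.1180*113.9560 / 1.0116 = 116970.4550 W

116970.4550 W


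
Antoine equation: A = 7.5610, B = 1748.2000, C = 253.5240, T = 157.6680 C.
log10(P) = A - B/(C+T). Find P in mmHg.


C+T = 411.1920
B/(C+T) = 4.2515
log10(P) = 7.5610 - 4.2515 = 3.3095
P = 10^3.3095 = 2039.1921 mmHg

2039.1921 mmHg


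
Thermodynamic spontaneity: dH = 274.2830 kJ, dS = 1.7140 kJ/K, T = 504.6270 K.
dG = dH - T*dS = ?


T*dS = 504.6270 * 1.7140 = 864.9307 kJ
dG = 274.2830 - 864.9307 = -590.6477 kJ (spontaneous)

dG = -590.6477 kJ, spontaneous


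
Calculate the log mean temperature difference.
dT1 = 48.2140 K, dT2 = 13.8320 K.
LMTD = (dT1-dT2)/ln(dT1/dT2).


dT1/dT2 = 3.4857
ln(dT1/dT2) = 1.2487
LMTD = 34.3820 / 1.2487 = 27.5350 K

27.5350 K


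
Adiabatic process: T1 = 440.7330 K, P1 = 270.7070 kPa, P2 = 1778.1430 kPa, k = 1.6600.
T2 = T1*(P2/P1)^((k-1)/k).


(k-1)/k = 0.3976
(P2/P1)^exp = 2.1136
T2 = 440.7330 * 2.1136 = 931.5210 K

931.5210 K


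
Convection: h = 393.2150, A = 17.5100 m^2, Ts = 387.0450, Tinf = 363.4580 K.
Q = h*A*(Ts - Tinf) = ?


dT = 23.5870 K
Q = 393.2150 * 17.5100 * 23.5870 = 162401.0862 W

162401.0862 W


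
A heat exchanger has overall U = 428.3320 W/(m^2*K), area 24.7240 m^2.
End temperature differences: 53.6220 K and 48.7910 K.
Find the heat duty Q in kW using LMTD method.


LMTD = 51.1685 K
Q = 428.3320 * 24.7240 * 51.1685 = 541878.4883 W = 541.8785 kW

541.8785 kW


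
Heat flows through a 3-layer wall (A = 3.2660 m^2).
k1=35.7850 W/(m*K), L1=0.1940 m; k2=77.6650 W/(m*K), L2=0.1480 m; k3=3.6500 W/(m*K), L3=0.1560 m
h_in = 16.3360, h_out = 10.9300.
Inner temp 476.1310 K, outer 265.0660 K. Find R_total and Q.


R_conv_in = 1/(16.3360*3.2660) = 0.0187
R_1 = 0.1940/(35.7850*3.2660) = 0.0017
R_2 = 0.1480/(77.6650*3.2660) = 0.0006
R_3 = 0.1560/(3.6500*3.2660) = 0.0131
R_conv_out = 1/(10.9300*3.2660) = 0.0280
R_total = 0.0621 K/W
Q = 211.0650 / 0.0621 = 3399.5664 W

R_total = 0.0621 K/W, Q = 3399.5664 W


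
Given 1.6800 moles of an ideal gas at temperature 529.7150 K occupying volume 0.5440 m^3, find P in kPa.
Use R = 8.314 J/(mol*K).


P = nRT/V = 1.6800 * 8.314 * 529.7150 / 0.5440
= 7398.8049 / 0.5440 = 13600.7442 Pa = 13.6007 kPa

13.6007 kPa


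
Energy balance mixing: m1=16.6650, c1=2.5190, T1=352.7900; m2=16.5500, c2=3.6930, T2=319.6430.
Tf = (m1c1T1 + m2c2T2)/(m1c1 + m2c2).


num = 34346.1275
den = 103.0983
Tf = 333.1397 K

333.1397 K


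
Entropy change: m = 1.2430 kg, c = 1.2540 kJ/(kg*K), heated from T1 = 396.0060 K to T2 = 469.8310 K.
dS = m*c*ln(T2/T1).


T2/T1 = 1.1864
ln(T2/T1) = 0.1709
dS = 1.2430 * 1.2540 * 0.1709 = 0.2665 kJ/K

0.2665 kJ/K


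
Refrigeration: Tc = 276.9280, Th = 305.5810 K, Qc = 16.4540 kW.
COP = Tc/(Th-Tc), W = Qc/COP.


COP = 276.9280 / 28.6530 = 9.6649
W = 16.4540 / 9.6649 = 1.7025 kW

COP = 9.6649, W = 1.7025 kW


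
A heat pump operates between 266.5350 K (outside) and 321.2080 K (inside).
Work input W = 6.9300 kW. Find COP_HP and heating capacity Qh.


COP = 321.2080 / 54.6730 = 5.8751
Qh = 5.8751 * 6.9300 = 40.7143 kW

COP = 5.8751, Qh = 40.7143 kW


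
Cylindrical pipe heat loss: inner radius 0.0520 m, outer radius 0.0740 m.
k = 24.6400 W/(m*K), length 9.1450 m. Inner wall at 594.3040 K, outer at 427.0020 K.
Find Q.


dT = 167.3020 K
ln(ro/ri) = 0.3528
Q = 2*pi*24.6400*9.1450*167.3020 / 0.3528 = 671352.3705 W

671352.3705 W


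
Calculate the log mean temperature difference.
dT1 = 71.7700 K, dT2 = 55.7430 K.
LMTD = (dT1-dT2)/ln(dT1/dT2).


dT1/dT2 = 1.2875
ln(dT1/dT2) = 0.2527
LMTD = 16.0270 / 0.2527 = 63.4193 K

63.4193 K


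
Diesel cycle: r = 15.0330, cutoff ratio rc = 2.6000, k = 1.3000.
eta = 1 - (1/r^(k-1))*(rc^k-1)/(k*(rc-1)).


r^(k-1) = 2.2548
rc^k = 3.4631
eta = 0.4748 = 47.4823%

47.4823%


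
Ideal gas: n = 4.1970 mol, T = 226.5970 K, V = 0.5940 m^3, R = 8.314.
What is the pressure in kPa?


P = nRT/V = 4.1970 * 8.314 * 226.5970 / 0.5940
= 7906.8435 / 0.5940 = 13311.1844 Pa = 13.3112 kPa

13.3112 kPa


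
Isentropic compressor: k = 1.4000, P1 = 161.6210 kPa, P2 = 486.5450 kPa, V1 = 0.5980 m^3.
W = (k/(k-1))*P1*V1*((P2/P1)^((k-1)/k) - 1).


(k-1)/k = 0.2857
(P2/P1)^exp = 1.3701
W = 3.5000 * 161.6210 * 0.5980 * (1.3701 - 1) = 125.1924 kJ

125.1924 kJ


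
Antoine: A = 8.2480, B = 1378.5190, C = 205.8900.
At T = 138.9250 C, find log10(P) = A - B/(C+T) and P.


C+T = 344.8150
B/(C+T) = 3.9979
log10(P) = 8.2480 - 3.9979 = 4.2501
P = 10^4.2501 = 17788.8953 mmHg

17788.8953 mmHg


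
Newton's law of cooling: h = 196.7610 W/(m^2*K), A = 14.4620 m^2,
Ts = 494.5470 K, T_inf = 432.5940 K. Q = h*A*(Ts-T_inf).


dT = 61.9530 K
Q = 196.7610 * 14.4620 * 61.9530 = 176290.8289 W

176290.8289 W


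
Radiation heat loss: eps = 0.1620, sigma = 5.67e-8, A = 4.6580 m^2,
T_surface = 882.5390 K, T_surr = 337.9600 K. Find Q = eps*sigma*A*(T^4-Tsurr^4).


T^4 = 6.0665e+11
Tsurr^4 = 1.3046e+10
Q = 0.1620 * 5.67e-8 * 4.6580 * 5.9360e+11 = 25397.5660 W

25397.5660 W


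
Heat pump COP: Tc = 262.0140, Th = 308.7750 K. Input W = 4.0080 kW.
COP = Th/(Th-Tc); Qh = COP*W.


COP = 308.7750 / 46.7610 = 6.6033
Qh = 6.6033 * 4.0080 = 26.4659 kW

COP = 6.6033, Qh = 26.4659 kW


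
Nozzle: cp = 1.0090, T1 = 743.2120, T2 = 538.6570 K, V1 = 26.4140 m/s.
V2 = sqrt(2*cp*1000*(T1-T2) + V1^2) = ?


dT = 204.5550 K
2*cp*1000*dT = 412791.9900
V1^2 = 697.6994
V2 = sqrt(413489.6894) = 643.0316 m/s

643.0316 m/s


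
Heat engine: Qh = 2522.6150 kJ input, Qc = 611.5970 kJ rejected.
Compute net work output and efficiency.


W = 2522.6150 - 611.5970 = 1911.0180 kJ
eta = 1911.0180 / 2522.6150 = 0.7576 = 75.7554%

W = 1911.0180 kJ, eta = 75.7554%


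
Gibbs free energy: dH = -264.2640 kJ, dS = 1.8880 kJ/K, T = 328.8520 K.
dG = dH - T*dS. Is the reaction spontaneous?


T*dS = 328.8520 * 1.8880 = 620.8726 kJ
dG = -264.2640 - 620.8726 = -885.1366 kJ (spontaneous)

dG = -885.1366 kJ, spontaneous


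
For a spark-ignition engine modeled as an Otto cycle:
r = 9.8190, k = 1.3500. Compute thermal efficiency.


r^(k-1) = 2.2245
eta = 1 - 1/2.2245 = 0.5505 = 55.0452%

55.0452%


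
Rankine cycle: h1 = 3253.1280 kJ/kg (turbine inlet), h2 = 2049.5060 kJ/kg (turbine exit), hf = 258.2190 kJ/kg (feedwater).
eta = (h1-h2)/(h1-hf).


W = 1203.6220 kJ/kg
Q_in = 2994.9090 kJ/kg
eta = 0.4019 = 40.1889%

eta = 40.1889%


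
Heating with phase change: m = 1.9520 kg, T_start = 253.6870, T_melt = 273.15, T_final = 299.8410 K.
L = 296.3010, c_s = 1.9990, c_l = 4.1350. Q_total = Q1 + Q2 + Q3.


Q1 (sensible, solid) = 1.9520 * 1.9990 * 19.4630 = 75.9456 kJ
Q2 (latent) = 1.9520 * 296.3010 = 578.3796 kJ
Q3 (sensible, liquid) = 1.9520 * 4.1350 * 26.6910 = 215.4369 kJ
Q_total = 869.7621 kJ

869.7621 kJ


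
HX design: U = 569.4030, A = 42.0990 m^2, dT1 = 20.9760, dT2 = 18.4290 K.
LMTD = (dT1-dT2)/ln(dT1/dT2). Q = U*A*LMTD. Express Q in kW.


LMTD = 19.6750 K
Q = 569.4030 * 42.0990 * 19.6750 = 471636.0140 W = 471.6360 kW

471.6360 kW


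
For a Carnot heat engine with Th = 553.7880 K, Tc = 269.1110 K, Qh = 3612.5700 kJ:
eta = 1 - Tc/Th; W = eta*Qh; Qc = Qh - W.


eta = 1 - 269.1110/553.7880 = 0.5141
W = 0.5141 * 3612.5700 = 1857.0565 kJ
Qc = 3612.5700 - 1857.0565 = 1755.5135 kJ

eta = 51.4054%, W = 1857.0565 kJ, Qc = 1755.5135 kJ


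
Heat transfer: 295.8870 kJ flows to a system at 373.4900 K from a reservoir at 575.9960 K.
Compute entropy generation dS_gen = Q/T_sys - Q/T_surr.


dS_sys = 295.8870/373.4900 = 0.7922 kJ/K
dS_surr = -295.8870/575.9960 = -0.5137 kJ/K
dS_gen = 0.7922 - 0.5137 = 0.2785 kJ/K (irreversible)

dS_gen = 0.2785 kJ/K, irreversible


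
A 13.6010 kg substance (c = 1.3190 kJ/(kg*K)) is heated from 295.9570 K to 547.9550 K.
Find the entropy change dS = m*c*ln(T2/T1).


T2/T1 = 1.8515
ln(T2/T1) = 0.6160
dS = 13.6010 * 1.3190 * 0.6160 = 11.0505 kJ/K

11.0505 kJ/K


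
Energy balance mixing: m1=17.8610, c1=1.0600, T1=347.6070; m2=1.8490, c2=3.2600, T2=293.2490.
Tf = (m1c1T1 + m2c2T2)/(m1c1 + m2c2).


num = 8348.7539
den = 24.9604
Tf = 334.4800 K

334.4800 K


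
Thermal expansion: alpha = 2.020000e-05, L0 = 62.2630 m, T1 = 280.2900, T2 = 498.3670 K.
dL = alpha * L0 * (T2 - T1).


dT = 218.0770 K
dL = 2.020000e-05 * 62.2630 * 218.0770 = 0.274278 m
L_final = 62.537278 m

dL = 0.274278 m


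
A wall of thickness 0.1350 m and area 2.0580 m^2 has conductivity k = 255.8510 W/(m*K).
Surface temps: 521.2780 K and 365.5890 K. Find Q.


dT = 155.6890 K
Q = 255.8510 * 2.0580 * 155.6890 / 0.1350 = 607234.7962 W

607234.7962 W


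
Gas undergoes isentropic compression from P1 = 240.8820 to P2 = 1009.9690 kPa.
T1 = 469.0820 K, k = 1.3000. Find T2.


(k-1)/k = 0.2308
(P2/P1)^exp = 1.3920
T2 = 469.0820 * 1.3920 = 652.9854 K

652.9854 K


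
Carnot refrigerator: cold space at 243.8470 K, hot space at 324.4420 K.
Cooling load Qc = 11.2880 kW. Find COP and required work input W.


COP = 243.8470 / 80.5950 = 3.0256
W = 11.2880 / 3.0256 = 3.7308 kW

COP = 3.0256, W = 3.7308 kW


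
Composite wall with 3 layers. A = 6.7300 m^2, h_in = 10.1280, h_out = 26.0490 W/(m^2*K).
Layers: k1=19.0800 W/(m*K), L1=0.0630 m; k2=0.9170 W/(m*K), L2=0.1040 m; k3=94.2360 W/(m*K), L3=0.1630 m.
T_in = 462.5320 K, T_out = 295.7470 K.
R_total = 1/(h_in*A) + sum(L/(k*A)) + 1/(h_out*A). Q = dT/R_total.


R_conv_in = 1/(10.1280*6.7300) = 0.0147
R_1 = 0.0630/(19.0800*6.7300) = 0.0005
R_2 = 0.1040/(0.9170*6.7300) = 0.0169
R_3 = 0.1630/(94.2360*6.7300) = 0.0003
R_conv_out = 1/(26.0490*6.7300) = 0.0057
R_total = 0.0380 K/W
Q = 166.7850 / 0.0380 = 4391.9940 W

R_total = 0.0380 K/W, Q = 4391.9940 W


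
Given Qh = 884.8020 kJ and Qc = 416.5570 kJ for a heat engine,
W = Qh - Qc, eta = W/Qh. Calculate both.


W = 884.8020 - 416.5570 = 468.2450 kJ
eta = 468.2450 / 884.8020 = 0.5292 = 52.9209%

W = 468.2450 kJ, eta = 52.9209%


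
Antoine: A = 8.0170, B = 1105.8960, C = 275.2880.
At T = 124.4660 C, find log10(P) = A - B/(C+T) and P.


C+T = 399.7540
B/(C+T) = 2.7664
log10(P) = 8.0170 - 2.7664 = 5.2506
P = 10^5.2506 = 178056.8305 mmHg

178056.8305 mmHg


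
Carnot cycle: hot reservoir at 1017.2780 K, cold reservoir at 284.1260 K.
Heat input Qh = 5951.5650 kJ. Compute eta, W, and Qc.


eta = 1 - 284.1260/1017.2780 = 0.7207
W = 0.7207 * 5951.5650 = 4289.2914 kJ
Qc = 5951.5650 - 4289.2914 = 1662.2736 kJ

eta = 72.0700%, W = 4289.2914 kJ, Qc = 1662.2736 kJ


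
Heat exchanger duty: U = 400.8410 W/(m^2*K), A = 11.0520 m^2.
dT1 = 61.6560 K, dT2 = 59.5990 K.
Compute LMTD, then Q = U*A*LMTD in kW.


LMTD = 60.6217 K
Q = 400.8410 * 11.0520 * 60.6217 = 268559.8014 W = 268.5598 kW

268.5598 kW


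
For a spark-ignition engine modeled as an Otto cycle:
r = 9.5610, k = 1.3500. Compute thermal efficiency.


r^(k-1) = 2.2038
eta = 1 - 1/2.2038 = 0.5462 = 54.6242%

54.6242%


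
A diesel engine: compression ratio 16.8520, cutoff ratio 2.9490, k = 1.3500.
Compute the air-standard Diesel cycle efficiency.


r^(k-1) = 2.6874
rc^k = 4.3059
eta = 0.5325 = 53.2467%

53.2467%


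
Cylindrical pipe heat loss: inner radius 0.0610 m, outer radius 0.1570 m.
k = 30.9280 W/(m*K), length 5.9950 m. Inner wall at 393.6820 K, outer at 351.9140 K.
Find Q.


dT = 41.7680 K
ln(ro/ri) = 0.9454
Q = 2*pi*30.9280*5.9950*41.7680 / 0.9454 = 51470.9121 W

51470.9121 W


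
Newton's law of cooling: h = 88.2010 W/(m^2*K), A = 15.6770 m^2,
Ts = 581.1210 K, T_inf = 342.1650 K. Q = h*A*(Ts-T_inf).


dT = 238.9560 K
Q = 88.2010 * 15.6770 * 238.9560 = 330410.9314 W

330410.9314 W


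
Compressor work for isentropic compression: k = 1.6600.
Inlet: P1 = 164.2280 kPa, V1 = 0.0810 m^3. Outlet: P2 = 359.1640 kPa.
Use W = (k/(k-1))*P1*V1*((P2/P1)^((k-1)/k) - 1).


(k-1)/k = 0.3976
(P2/P1)^exp = 1.3650
W = 2.5152 * 164.2280 * 0.0810 * (1.3650 - 1) = 12.2107 kJ

12.2107 kJ


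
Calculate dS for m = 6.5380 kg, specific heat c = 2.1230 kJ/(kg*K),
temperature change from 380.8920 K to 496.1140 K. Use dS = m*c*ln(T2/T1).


T2/T1 = 1.3025
ln(T2/T1) = 0.2643
dS = 6.5380 * 2.1230 * 0.2643 = 3.6684 kJ/K

3.6684 kJ/K


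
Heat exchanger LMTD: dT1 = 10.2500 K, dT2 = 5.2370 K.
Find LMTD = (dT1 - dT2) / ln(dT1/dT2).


dT1/dT2 = 1.9572
ln(dT1/dT2) = 0.6715
LMTD = 5.0130 / 0.6715 = 7.4651 K

7.4651 K


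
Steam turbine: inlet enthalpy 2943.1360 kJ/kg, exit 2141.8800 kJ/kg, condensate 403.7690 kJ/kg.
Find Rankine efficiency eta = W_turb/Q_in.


W = 801.2560 kJ/kg
Q_in = 2539.3670 kJ/kg
eta = 0.3155 = 31.5534%

eta = 31.5534%


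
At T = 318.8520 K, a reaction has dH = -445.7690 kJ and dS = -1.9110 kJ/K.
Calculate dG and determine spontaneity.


T*dS = 318.8520 * -1.9110 = -609.3262 kJ
dG = -445.7690 + 609.3262 = 163.5572 kJ (non-spontaneous)

dG = 163.5572 kJ, non-spontaneous


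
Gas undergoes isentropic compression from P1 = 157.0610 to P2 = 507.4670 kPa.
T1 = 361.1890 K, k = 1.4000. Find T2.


(k-1)/k = 0.2857
(P2/P1)^exp = 1.3981
T2 = 361.1890 * 1.3981 = 504.9636 K

504.9636 K


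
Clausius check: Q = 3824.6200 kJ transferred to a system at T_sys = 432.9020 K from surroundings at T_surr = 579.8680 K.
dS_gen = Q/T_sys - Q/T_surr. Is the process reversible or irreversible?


dS_sys = 3824.6200/432.9020 = 8.8348 kJ/K
dS_surr = -3824.6200/579.8680 = -6.5957 kJ/K
dS_gen = 8.8348 - 6.5957 = 2.2392 kJ/K (irreversible)

dS_gen = 2.2392 kJ/K, irreversible


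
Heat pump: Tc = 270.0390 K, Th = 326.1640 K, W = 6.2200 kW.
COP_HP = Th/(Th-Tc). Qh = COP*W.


COP = 326.1640 / 56.1250 = 5.8114
Qh = 5.8114 * 6.2200 = 36.1468 kW

COP = 5.8114, Qh = 36.1468 kW


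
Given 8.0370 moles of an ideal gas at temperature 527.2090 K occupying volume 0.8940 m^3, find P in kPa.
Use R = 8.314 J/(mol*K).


P = nRT/V = 8.0370 * 8.314 * 527.2090 / 0.8940
= 35227.9040 / 0.8940 = 39404.8143 Pa = 39.4048 kPa

39.4048 kPa


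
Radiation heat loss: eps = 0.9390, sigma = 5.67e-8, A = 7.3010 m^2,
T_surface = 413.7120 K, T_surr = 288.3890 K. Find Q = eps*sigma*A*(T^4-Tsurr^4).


T^4 = 2.9295e+10
Tsurr^4 = 6.9170e+09
Q = 0.9390 * 5.67e-8 * 7.3010 * 2.2378e+10 = 8698.6499 W

8698.6499 W


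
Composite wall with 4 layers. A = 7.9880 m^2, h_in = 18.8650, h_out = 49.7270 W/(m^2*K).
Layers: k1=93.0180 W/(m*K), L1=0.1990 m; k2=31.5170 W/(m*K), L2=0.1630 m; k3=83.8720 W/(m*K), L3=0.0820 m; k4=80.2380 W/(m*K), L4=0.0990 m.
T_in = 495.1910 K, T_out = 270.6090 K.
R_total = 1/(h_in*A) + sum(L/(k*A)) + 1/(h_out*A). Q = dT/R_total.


R_conv_in = 1/(18.8650*7.9880) = 0.0066
R_1 = 0.1990/(93.0180*7.9880) = 0.0003
R_2 = 0.1630/(31.5170*7.9880) = 0.0006
R_3 = 0.0820/(83.8720*7.9880) = 0.0001
R_4 = 0.0990/(80.2380*7.9880) = 0.0002
R_conv_out = 1/(49.7270*7.9880) = 0.0025
R_total = 0.0103 K/W
Q = 224.5820 / 0.0103 = 21707.9579 W

R_total = 0.0103 K/W, Q = 21707.9579 W


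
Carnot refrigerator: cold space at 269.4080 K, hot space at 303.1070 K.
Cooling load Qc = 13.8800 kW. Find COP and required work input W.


COP = 269.4080 / 33.6990 = 7.9945
W = 13.8800 / 7.9945 = 1.7362 kW

COP = 7.9945, W = 1.7362 kW


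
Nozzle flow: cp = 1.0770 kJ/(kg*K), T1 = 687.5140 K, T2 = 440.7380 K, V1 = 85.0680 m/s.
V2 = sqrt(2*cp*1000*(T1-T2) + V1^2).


dT = 246.7760 K
2*cp*1000*dT = 531555.5040
V1^2 = 7236.5646
V2 = sqrt(538792.0686) = 734.0246 m/s

734.0246 m/s


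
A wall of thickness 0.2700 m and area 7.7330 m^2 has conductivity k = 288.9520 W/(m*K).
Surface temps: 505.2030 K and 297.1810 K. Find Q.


dT = 208.0220 K
Q = 288.9520 * 7.7330 * 208.0220 / 0.2700 = 1721548.3258 W

1721548.3258 W


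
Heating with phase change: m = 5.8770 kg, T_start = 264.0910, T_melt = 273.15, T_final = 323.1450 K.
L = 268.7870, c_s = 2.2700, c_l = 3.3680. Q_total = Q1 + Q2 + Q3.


Q1 (sensible, solid) = 5.8770 * 2.2700 * 9.0590 = 120.8542 kJ
Q2 (latent) = 5.8770 * 268.7870 = 1579.6612 kJ
Q3 (sensible, liquid) = 5.8770 * 3.3680 * 49.9950 = 989.5878 kJ
Q_total = 2690.1032 kJ

2690.1032 kJ


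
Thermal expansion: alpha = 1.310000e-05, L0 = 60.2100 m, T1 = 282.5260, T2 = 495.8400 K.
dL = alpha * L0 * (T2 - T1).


dT = 213.3140 K
dL = 1.310000e-05 * 60.2100 * 213.3140 = 0.168252 m
L_final = 60.378252 m

dL = 0.168252 m


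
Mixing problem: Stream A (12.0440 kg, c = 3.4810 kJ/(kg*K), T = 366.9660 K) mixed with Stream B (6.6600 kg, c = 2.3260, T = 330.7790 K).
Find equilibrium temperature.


num = 20509.2601
den = 57.4163
Tf = 357.2026 K

357.2026 K


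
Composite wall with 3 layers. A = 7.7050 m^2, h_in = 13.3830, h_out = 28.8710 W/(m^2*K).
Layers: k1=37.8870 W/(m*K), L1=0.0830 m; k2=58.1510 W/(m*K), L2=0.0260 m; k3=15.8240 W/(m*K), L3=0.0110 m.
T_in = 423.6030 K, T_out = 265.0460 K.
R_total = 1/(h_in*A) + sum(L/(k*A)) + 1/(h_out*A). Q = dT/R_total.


R_conv_in = 1/(13.3830*7.7050) = 0.0097
R_1 = 0.0830/(37.8870*7.7050) = 0.0003
R_2 = 0.0260/(58.1510*7.7050) = 5.8029e-05
R_3 = 0.0110/(15.8240*7.7050) = 9.0220e-05
R_conv_out = 1/(28.8710*7.7050) = 0.0045
R_total = 0.0146 K/W
Q = 158.5570 / 0.0146 = 10840.9412 W

R_total = 0.0146 K/W, Q = 10840.9412 W


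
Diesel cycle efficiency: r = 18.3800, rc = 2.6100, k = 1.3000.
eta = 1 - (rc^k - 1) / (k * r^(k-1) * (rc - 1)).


r^(k-1) = 2.3950
rc^k = 3.4804
eta = 0.5052 = 50.5173%

50.5173%


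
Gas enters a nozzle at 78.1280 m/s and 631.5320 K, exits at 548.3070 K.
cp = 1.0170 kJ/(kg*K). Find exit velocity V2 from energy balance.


dT = 83.2250 K
2*cp*1000*dT = 169279.6500
V1^2 = 6103.9844
V2 = sqrt(175383.6344) = 418.7883 m/s

418.7883 m/s


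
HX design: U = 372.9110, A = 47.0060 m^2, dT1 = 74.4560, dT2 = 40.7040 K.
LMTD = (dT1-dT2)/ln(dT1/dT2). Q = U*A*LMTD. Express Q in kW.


LMTD = 55.8917 K
Q = 372.9110 * 47.0060 * 55.8917 = 979728.9317 W = 979.7289 kW

979.7289 kW


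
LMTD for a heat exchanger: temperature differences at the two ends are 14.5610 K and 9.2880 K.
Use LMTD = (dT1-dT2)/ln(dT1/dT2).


dT1/dT2 = 1.5677
ln(dT1/dT2) = 0.4496
LMTD = 5.2730 / 0.4496 = 11.7276 K

11.7276 K


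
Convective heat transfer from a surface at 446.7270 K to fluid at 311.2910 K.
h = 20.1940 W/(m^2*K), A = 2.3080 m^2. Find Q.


dT = 135.4360 K
Q = 20.1940 * 2.3080 * 135.4360 = 6312.3675 W

6312.3675 W


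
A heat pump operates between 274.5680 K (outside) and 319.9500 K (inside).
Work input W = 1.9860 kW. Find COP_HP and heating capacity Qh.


COP = 319.9500 / 45.3820 = 7.0502
Qh = 7.0502 * 1.9860 = 14.0016 kW

COP = 7.0502, Qh = 14.0016 kW


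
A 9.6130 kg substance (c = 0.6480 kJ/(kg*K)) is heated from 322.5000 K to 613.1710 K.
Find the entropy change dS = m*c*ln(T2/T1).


T2/T1 = 1.9013
ln(T2/T1) = 0.6425
dS = 9.6130 * 0.6480 * 0.6425 = 4.0025 kJ/K

4.0025 kJ/K


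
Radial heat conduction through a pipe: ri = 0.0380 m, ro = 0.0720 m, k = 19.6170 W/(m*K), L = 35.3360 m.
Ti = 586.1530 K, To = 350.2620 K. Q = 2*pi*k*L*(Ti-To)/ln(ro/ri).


dT = 235.8910 K
ln(ro/ri) = 0.6391
Q = 2*pi*19.6170*35.3360*235.8910 / 0.6391 = 1607629.6940 W

1607629.6940 W


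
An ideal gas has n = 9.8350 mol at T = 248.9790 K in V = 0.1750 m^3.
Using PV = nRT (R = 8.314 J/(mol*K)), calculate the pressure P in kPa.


P = nRT/V = 9.8350 * 8.314 * 248.9790 / 0.1750
= 20358.5622 / 0.1750 = 116334.6410 Pa = 116.3346 kPa

116.3346 kPa


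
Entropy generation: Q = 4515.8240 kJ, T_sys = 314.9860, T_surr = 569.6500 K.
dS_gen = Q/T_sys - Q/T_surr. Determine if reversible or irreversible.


dS_sys = 4515.8240/314.9860 = 14.3366 kJ/K
dS_surr = -4515.8240/569.6500 = -7.9274 kJ/K
dS_gen = 14.3366 - 7.9274 = 6.4092 kJ/K (irreversible)

dS_gen = 6.4092 kJ/K, irreversible


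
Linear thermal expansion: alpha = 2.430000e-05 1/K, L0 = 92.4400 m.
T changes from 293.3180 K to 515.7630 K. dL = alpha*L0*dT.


dT = 222.4450 K
dL = 2.430000e-05 * 92.4400 * 222.4450 = 0.499676 m
L_final = 92.939676 m

dL = 0.499676 m


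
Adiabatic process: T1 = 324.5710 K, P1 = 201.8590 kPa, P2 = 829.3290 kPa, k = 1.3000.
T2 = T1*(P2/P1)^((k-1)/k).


(k-1)/k = 0.2308
(P2/P1)^exp = 1.3855
T2 = 324.5710 * 1.3855 = 449.7052 K

449.7052 K


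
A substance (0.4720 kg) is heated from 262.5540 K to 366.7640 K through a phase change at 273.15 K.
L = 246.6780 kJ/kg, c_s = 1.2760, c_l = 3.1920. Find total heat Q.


Q1 (sensible, solid) = 0.4720 * 1.2760 * 10.5960 = 6.3817 kJ
Q2 (latent) = 0.4720 * 246.6780 = 116.4320 kJ
Q3 (sensible, liquid) = 0.4720 * 3.1920 * 93.6140 = 141.0411 kJ
Q_total = 263.8548 kJ

263.8548 kJ


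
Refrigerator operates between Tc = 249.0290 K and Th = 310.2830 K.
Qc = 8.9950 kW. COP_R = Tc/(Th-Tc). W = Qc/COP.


COP = 249.0290 / 61.2540 = 4.0655
W = 8.9950 / 4.0655 = 2.2125 kW

COP = 4.0655, W = 2.2125 kW


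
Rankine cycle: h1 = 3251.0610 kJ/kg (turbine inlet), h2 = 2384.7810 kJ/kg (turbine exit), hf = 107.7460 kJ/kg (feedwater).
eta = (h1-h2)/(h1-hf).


W = 866.2800 kJ/kg
Q_in = 3143.3150 kJ/kg
eta = 0.2756 = 27.5594%

eta = 27.5594%


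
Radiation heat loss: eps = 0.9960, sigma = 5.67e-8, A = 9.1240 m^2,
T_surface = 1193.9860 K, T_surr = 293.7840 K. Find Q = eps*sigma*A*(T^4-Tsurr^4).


T^4 = 2.0323e+12
Tsurr^4 = 7.4493e+09
Q = 0.9960 * 5.67e-8 * 9.1240 * 2.0249e+12 = 1043349.5803 W

1043349.5803 W


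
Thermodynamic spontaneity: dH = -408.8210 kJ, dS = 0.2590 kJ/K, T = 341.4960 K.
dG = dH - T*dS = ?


T*dS = 341.4960 * 0.2590 = 88.4475 kJ
dG = -408.8210 - 88.4475 = -497.2685 kJ (spontaneous)

dG = -497.2685 kJ, spontaneous


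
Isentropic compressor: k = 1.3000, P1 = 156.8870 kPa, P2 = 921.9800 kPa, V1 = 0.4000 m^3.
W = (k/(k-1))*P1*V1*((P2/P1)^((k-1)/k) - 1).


(k-1)/k = 0.2308
(P2/P1)^exp = 1.5048
W = 4.3333 * 156.8870 * 0.4000 * (1.5048 - 1) = 137.2870 kJ

137.2870 kJ


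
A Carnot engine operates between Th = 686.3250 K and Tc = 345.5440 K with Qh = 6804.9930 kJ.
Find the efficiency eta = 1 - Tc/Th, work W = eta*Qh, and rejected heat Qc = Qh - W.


eta = 1 - 345.5440/686.3250 = 0.4965
W = 0.4965 * 6804.9930 = 3378.8836 kJ
Qc = 6804.9930 - 3378.8836 = 3426.1094 kJ

eta = 49.6530%, W = 3378.8836 kJ, Qc = 3426.1094 kJ


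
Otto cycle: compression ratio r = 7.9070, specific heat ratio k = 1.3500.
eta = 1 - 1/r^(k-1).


r^(k-1) = 2.0621
eta = 1 - 1/2.0621 = 0.5151 = 51.5051%

51.5051%


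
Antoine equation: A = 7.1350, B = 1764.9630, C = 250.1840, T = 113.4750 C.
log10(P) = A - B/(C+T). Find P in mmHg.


C+T = 363.6590
B/(C+T) = 4.8533
log10(P) = 7.1350 - 4.8533 = 2.2817
P = 10^2.2817 = 191.2731 mmHg

191.2731 mmHg


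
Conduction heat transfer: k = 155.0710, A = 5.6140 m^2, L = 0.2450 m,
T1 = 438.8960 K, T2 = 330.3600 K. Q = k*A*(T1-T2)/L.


dT = 108.5360 K
Q = 155.0710 * 5.6140 * 108.5360 / 0.2450 = 385665.4405 W

385665.4405 W


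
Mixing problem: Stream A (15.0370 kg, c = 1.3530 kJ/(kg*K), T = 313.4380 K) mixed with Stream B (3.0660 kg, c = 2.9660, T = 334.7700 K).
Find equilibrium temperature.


num = 9421.2319
den = 29.4388
Tf = 320.0275 K

320.0275 K


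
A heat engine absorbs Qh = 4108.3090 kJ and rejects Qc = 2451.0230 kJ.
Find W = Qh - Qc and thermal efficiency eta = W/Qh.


W = 4108.3090 - 2451.0230 = 1657.2860 kJ
eta = 1657.2860 / 4108.3090 = 0.4034 = 40.3399%

W = 1657.2860 kJ, eta = 40.3399%


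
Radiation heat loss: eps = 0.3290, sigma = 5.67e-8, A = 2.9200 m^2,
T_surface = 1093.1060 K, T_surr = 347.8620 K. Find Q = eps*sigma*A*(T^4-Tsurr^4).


T^4 = 1.4277e+12
Tsurr^4 = 1.4643e+10
Q = 0.3290 * 5.67e-8 * 2.9200 * 1.4131e+12 = 76972.1805 W

76972.1805 W


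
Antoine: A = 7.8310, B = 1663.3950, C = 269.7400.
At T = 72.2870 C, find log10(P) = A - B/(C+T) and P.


C+T = 342.0270
B/(C+T) = 4.8633
log10(P) = 7.8310 - 4.8633 = 2.9677
P = 10^2.9677 = 928.2306 mmHg

928.2306 mmHg


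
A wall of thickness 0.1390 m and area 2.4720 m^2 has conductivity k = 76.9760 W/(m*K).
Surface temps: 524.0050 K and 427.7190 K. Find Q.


dT = 96.2860 K
Q = 76.9760 * 2.4720 * 96.2860 / 0.1390 = 131811.1506 W

131811.1506 W


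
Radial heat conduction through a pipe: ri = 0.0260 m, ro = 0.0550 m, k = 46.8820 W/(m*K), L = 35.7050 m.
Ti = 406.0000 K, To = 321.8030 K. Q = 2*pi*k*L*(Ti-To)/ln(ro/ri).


dT = 84.1970 K
ln(ro/ri) = 0.7492
Q = 2*pi*46.8820*35.7050*84.1970 / 0.7492 = 1181932.4111 W

1181932.4111 W


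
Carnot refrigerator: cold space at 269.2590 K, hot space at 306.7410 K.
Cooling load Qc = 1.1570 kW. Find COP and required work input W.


COP = 269.2590 / 37.4820 = 7.1837
W = 1.1570 / 7.1837 = 0.1611 kW

COP = 7.1837, W = 0.1611 kW


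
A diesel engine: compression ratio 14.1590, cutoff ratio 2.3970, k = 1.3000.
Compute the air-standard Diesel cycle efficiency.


r^(k-1) = 2.2147
rc^k = 3.1158
eta = 0.4740 = 47.3954%

47.3954%


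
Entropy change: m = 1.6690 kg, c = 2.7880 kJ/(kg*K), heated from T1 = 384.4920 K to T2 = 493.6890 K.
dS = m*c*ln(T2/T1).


T2/T1 = 1.2840
ln(T2/T1) = 0.2500
dS = 1.6690 * 2.7880 * 0.2500 = 1.1632 kJ/K

1.1632 kJ/K


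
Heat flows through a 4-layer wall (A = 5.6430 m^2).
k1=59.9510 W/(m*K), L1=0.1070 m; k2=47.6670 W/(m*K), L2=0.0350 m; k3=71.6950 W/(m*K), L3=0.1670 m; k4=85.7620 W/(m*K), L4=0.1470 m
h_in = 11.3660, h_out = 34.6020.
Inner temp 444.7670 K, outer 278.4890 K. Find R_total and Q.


R_conv_in = 1/(11.3660*5.6430) = 0.0156
R_1 = 0.1070/(59.9510*5.6430) = 0.0003
R_2 = 0.0350/(47.6670*5.6430) = 0.0001
R_3 = 0.1670/(71.6950*5.6430) = 0.0004
R_4 = 0.1470/(85.7620*5.6430) = 0.0003
R_conv_out = 1/(34.6020*5.6430) = 0.0051
R_total = 0.0219 K/W
Q = 166.2780 / 0.0219 = 7601.0616 W

R_total = 0.0219 K/W, Q = 7601.0616 W


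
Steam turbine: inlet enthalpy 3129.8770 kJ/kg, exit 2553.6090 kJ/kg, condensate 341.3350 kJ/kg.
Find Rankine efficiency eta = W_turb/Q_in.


W = 576.2680 kJ/kg
Q_in = 2788.5420 kJ/kg
eta = 0.2067 = 20.6656%

eta = 20.6656%


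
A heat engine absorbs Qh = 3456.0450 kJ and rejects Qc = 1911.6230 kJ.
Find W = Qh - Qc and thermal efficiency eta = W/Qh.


W = 3456.0450 - 1911.6230 = 1544.4220 kJ
eta = 1544.4220 / 3456.0450 = 0.4469 = 44.6876%

W = 1544.4220 kJ, eta = 44.6876%


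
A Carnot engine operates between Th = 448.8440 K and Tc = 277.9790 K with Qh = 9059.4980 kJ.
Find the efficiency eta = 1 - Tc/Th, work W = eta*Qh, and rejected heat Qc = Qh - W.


eta = 1 - 277.9790/448.8440 = 0.3807
W = 0.3807 * 9059.4980 = 3448.7508 kJ
Qc = 9059.4980 - 3448.7508 = 5610.7472 kJ

eta = 38.0678%, W = 3448.7508 kJ, Qc = 5610.7472 kJ


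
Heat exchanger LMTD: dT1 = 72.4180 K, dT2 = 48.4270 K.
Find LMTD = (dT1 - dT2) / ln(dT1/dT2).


dT1/dT2 = 1.4954
ln(dT1/dT2) = 0.4024
LMTD = 23.9910 / 0.4024 = 59.6202 K

59.6202 K


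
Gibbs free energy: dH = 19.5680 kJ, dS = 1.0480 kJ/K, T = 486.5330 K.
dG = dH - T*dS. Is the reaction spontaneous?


T*dS = 486.5330 * 1.0480 = 509.8866 kJ
dG = 19.5680 - 509.8866 = -490.3186 kJ (spontaneous)

dG = -490.3186 kJ, spontaneous


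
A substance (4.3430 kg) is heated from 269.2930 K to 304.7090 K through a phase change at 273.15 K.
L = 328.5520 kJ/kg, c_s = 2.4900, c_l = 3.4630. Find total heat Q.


Q1 (sensible, solid) = 4.3430 * 2.4900 * 3.8570 = 41.7099 kJ
Q2 (latent) = 4.3430 * 328.5520 = 1426.9013 kJ
Q3 (sensible, liquid) = 4.3430 * 3.4630 * 31.5590 = 474.6413 kJ
Q_total = 1943.2525 kJ

1943.2525 kJ


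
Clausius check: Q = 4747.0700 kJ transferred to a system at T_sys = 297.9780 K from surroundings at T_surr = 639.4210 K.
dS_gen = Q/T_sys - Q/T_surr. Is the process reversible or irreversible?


dS_sys = 4747.0700/297.9780 = 15.9309 kJ/K
dS_surr = -4747.0700/639.4210 = -7.4240 kJ/K
dS_gen = 15.9309 - 7.4240 = 8.5069 kJ/K (irreversible)

dS_gen = 8.5069 kJ/K, irreversible


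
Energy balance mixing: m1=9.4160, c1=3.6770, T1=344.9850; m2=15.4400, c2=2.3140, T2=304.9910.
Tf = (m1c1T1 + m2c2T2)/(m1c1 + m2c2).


num = 22841.0559
den = 70.3508
Tf = 324.6738 K

324.6738 K


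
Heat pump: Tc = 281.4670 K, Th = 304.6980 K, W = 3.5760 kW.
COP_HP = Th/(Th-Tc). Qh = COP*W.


COP = 304.6980 / 23.2310 = 13.1160
Qh = 13.1160 * 3.5760 = 46.9028 kW

COP = 13.1160, Qh = 46.9028 kW


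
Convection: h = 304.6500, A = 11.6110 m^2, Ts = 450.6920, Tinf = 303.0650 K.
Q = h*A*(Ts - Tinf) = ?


dT = 147.6270 K
Q = 304.6500 * 11.6110 * 147.6270 = 522199.6806 W

522199.6806 W


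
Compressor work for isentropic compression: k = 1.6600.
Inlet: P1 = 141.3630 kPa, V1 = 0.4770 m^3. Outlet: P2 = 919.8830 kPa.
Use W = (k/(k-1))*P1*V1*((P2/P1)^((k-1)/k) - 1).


(k-1)/k = 0.3976
(P2/P1)^exp = 2.1057
W = 2.5152 * 141.3630 * 0.4770 * (2.1057 - 1) = 187.5253 kJ

187.5253 kJ


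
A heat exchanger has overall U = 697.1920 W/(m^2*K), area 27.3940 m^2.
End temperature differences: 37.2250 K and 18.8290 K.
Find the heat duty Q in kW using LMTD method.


LMTD = 26.9901 K
Q = 697.1920 * 27.3940 * 26.9901 = 515481.3006 W = 515.4813 kW

515.4813 kW


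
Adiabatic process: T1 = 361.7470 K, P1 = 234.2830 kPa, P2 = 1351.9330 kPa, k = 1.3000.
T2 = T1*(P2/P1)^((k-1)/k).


(k-1)/k = 0.2308
(P2/P1)^exp = 1.4985
T2 = 361.7470 * 1.4985 = 542.0880 K

542.0880 K
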